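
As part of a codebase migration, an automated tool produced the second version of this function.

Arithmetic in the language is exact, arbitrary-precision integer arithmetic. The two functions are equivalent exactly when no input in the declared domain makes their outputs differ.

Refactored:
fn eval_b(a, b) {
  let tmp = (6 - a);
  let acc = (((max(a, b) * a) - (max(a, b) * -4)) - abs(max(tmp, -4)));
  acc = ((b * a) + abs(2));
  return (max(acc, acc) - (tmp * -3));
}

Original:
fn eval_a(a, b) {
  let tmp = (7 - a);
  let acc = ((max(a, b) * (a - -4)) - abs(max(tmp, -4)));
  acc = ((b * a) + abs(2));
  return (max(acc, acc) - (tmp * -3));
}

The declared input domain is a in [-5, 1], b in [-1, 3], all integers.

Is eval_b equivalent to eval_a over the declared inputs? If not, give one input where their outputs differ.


a=-5, b=-1 yields 43 from eval_a but 40 from eval_b.
verdict: not equivalent; witness: a=-5, b=-1


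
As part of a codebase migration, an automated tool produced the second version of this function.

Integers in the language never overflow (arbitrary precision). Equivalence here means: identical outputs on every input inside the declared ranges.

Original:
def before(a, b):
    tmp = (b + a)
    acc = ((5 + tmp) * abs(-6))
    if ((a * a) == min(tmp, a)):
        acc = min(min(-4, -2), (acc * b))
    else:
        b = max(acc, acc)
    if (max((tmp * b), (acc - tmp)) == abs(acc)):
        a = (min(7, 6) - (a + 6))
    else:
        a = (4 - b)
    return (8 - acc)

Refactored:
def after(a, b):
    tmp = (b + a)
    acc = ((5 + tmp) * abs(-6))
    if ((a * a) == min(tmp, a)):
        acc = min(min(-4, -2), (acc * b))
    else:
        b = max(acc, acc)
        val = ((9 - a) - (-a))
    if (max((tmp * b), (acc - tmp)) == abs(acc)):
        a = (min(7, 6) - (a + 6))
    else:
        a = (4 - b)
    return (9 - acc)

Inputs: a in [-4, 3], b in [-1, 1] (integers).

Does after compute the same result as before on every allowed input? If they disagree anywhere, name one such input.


These are not equivalent — on a=-4, b=-1 the outputs split (8 vs 9).
before: tmp = -5; acc = 0; ((a * a) == min(tmp, a)) -> false; b = 0; (max((tmp * b), (acc - tmp)) == abs(acc)) -> false; a = 4; return 8
after: tmp = -5; acc = 0; ((a * a) == min(tmp, a)) -> false; b = 0; val = 9; (max((tmp * b), (acc - tmp)) == abs(acc)) -> false; a = 4; return 9
verdict: not equivalent; witness: a=-4, b=-1


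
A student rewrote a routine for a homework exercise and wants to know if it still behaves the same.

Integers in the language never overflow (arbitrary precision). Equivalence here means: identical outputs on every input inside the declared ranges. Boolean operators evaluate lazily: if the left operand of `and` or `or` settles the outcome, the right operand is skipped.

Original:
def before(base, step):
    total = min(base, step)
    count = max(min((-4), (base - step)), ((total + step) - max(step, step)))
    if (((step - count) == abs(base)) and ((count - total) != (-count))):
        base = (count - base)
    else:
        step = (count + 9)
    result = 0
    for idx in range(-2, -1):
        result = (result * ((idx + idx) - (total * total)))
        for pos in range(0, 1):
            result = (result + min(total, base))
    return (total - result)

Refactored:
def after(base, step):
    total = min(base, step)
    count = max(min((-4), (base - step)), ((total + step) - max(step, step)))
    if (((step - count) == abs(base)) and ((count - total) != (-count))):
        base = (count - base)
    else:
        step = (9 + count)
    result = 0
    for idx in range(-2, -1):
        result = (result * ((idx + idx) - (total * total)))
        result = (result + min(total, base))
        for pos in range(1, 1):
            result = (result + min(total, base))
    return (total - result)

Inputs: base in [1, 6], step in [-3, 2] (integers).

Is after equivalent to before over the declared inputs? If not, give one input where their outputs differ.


Equivalent — the differences include arithmetic usage differs, and min/max/abs usage differs, and loop structure differs, and statement counts differ, yet no declared input distinguishes the two.
As a probe, take base=2, step=1: before runs total = 1; count = 1; (((step - count) == abs(base)) and ((count - total) != (-count))) -> false; step = 10; result = 0; [idx=-2]; result = 0; [pos=0]; result = 1; return 0; after runs total = 1; count = 1; (((step - count) == abs(base)) and ((count - total) != (-count))) -> false; step = 10; result = 0; [idx=-2]; result = 0; result = 1; the pos loop: no iterations; return 0; both end at 0.
Checked all 36 inputs in the declared domain: the outputs agree on every one.
verdict: equivalent


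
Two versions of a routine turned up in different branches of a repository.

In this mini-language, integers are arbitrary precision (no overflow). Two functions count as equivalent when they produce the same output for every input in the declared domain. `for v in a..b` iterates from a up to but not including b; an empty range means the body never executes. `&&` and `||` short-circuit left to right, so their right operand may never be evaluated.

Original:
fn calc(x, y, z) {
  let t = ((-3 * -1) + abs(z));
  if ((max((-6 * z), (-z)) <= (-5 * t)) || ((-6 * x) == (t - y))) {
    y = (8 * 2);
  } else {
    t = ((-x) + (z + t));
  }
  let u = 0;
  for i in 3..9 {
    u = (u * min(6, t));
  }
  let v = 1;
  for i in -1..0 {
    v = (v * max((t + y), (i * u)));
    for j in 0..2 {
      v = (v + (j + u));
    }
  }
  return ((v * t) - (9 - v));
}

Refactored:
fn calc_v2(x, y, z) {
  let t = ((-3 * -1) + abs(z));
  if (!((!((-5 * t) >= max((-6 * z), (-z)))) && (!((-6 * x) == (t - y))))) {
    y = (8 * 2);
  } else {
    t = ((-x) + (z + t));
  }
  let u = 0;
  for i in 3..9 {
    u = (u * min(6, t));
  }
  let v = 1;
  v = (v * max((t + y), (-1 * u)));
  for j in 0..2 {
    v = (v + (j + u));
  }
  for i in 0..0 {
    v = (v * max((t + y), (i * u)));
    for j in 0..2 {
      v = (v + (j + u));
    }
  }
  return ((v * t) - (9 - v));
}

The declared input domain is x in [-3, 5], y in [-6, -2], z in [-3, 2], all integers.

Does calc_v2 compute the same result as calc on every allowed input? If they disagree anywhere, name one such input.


Equivalent — the differences include arithmetic usage differs; also min/max/abs usage differs; also loop structure differs; also comparison usage differs; also boolean connective usage differs; also constant usage differs; also statement counts differ, yet no declared input distinguishes the two.
One worked example (x=-2, y=-2, z=-2) — calc: t = 5; ((max((-6 * z), (-z)) <= (-5 * t)) || ((-6 * x) == (t - y))) -> false; t = 5; u = 0; [i=3]; u = 0; [i=4]; u = 0; [i=5]; u = 0; [i=6]; u = 0; [i=7]; u = 0; [i=8]; u = 0; v = 1; [i=-1]; v = 3; [j=0]; v = 3; [j=1]; v = 4; return 15; calc_v2: t = 5; (!((!((-5 * t) >= max((-6 * z), (-z)))) && (!((-6 * x) == (t - y))))) -> false; t = 5; u = 0; [i=3]; u = 0; [i=4]; u = 0; [i=5]; u = 0; [i=6]; u = 0; [i=7]; u = 0; [i=8]; u = 0; v = 1; v = 3; [j=0]; v = 3; [j=1]; v = 4; the i loop: no iterations; return 15; agreement on 15.
Sweeping the whole domain (270 inputs) finds no disagreement.
verdict: equivalent


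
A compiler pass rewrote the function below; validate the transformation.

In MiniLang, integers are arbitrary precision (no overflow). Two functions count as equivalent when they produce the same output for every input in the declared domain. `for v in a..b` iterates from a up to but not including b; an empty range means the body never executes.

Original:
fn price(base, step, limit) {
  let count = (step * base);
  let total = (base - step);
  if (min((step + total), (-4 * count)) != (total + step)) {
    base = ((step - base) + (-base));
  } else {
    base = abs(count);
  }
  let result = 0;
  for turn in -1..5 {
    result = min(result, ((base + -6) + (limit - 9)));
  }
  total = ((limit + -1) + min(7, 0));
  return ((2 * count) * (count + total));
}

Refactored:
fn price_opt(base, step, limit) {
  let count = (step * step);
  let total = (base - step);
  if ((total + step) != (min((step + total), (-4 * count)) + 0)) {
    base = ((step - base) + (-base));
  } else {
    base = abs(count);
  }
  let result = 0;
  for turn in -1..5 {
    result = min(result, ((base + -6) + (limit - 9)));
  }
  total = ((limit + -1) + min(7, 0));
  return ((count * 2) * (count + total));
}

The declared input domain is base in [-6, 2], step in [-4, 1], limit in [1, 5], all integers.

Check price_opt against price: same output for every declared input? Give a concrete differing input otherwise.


There is a counterexample at base=-6, step=-4, limit=1: 1152 on one side, 512 on the other.
price: count becomes 24; next total becomes -2; next (min((step + total), (-4 * count)) != (total + step)) evaluates to true; next base becomes 8; next result becomes 0; next at turn=-1:; next result becomes -6; next at turn=0:; next result becomes -6; next at turn=1:; next result becomes -6; next at turn=2:; next result becomes -6; next at turn=3:; next result becomes -6; next at turn=4:; next result becomes -6; next total becomes 0; next final value 1152
price_opt: count becomes 16; next total becomes -2; next ((total + step) != (min((step + total), (-4 * count)) + 0)) evaluates to true; next base becomes 8; next result becomes 0; next at turn=-1:; next result becomes -6; next at turn=0:; next result becomes -6; next at turn=1:; next result becomes -6; next at turn=2:; next result becomes -6; next at turn=3:; next result becomes -6; next at turn=4:; next result becomes -6; next total becomes 0; next final value 512
verdict: not equivalent; witness: base=-6, step=-4, limit=1


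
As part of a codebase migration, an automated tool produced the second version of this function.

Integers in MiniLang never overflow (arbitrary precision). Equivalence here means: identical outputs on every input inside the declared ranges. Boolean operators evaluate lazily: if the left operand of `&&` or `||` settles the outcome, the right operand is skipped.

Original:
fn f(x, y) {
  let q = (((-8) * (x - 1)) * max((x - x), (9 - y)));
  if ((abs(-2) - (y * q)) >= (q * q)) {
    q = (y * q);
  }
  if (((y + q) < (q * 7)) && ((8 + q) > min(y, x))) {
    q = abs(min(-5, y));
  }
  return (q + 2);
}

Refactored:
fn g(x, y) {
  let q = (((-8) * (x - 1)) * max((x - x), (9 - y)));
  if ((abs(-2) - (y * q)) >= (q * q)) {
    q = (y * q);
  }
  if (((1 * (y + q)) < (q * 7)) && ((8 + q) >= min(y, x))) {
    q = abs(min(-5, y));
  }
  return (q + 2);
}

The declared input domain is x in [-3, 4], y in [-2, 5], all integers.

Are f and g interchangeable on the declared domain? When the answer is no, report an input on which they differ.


The edit looks behavioral (`((8 + q) > min(y, x))` became `((8 + q) >= min(y, x))`), but over these ranges it never changes the outcome.
As a probe, take x=4, y=0: f runs q becomes -216; next ((abs(-2) - (y * q)) >= (q * q)) evaluates to false; next (((y + q) < (q * 7)) && ((8 + q) > min(y, x))) evaluates to false; next final value -214; g runs q becomes -216; next ((abs(-2) - (y * q)) >= (q * q)) evaluates to false; next (((1 * (y + q)) < (q * 7)) && ((8 + q) >= min(y, x))) evaluates to false; next final value -214; both end at -214.
Sweeping the whole domain (64 inputs) finds no disagreement.
verdict: equivalent


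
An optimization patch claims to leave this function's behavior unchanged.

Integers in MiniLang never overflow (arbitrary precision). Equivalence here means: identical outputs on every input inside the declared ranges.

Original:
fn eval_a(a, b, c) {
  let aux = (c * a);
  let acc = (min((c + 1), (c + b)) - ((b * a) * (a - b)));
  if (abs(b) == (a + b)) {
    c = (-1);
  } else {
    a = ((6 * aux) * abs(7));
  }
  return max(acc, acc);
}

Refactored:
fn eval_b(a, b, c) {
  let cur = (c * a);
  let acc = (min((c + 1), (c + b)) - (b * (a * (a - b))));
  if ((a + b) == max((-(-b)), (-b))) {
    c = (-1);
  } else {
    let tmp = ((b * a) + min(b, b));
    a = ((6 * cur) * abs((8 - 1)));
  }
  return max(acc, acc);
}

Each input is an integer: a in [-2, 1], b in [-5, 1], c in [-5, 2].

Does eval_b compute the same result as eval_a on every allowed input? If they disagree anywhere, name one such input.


Reading the diff, among the changes: arithmetic usage differs, and local variable names differ, and statement counts differ, and min/max/abs usage differs, and constant usage differs.
Spot check at a=0, b=-4, c=-3 — eval_a: aux := 0 | acc := -7 | (abs(b) == (a + b)): false | a := 0 | result -7. eval_b: cur := 0 | acc := -7 | ((a + b) == max((-(-b)), (-b))): false | tmp := -4 | a := 0 | result -7. Both give -7.
An exhaustive pass over the 224 declared inputs shows identical outputs.
verdict: equivalent


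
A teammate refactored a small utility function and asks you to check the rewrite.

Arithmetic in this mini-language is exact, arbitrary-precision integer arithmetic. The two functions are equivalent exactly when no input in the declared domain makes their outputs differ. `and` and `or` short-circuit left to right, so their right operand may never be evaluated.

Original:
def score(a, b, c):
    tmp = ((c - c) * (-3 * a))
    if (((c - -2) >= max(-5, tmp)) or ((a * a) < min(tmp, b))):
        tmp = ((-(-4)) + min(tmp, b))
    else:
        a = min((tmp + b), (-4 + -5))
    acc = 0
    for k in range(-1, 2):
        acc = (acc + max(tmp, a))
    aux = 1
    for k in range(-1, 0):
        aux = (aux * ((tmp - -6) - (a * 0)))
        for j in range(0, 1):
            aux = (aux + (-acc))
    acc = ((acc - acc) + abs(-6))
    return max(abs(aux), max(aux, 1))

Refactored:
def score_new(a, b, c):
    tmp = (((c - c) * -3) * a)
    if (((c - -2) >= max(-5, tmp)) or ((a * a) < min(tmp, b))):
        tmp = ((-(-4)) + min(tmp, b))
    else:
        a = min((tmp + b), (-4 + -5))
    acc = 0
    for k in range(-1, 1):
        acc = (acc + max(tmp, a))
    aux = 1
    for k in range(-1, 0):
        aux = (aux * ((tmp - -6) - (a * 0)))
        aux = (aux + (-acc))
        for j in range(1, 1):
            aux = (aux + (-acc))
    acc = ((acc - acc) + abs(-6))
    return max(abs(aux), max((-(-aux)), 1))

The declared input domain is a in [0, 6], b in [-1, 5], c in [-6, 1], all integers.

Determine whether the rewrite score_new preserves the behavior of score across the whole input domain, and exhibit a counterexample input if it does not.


Not equivalent: a=0, b=-1, c=-2 separates them (1 vs 3).
score: tmp = 0; (((c - -2) >= max(-5, tmp)) or ((a * a) < min(tmp, b))) -> true; tmp = 3; acc = 0; [k=-1]; acc = 3; [k=0]; acc = 6; [k=1]; acc = 9; aux = 1; [k=-1]; aux = 9; [j=0]; aux = 0; acc = 6; return 1
score_new: tmp = 0; (((c - -2) >= max(-5, tmp)) or ((a * a) < min(tmp, b))) -> true; tmp = 3; acc = 0; [k=-1]; acc = 3; [k=0]; acc = 6; aux = 1; [k=-1]; aux = 9; aux = 3; the j loop: no iterations; acc = 6; return 3
verdict: not equivalent; witness: a=0, b=-1, c=-2


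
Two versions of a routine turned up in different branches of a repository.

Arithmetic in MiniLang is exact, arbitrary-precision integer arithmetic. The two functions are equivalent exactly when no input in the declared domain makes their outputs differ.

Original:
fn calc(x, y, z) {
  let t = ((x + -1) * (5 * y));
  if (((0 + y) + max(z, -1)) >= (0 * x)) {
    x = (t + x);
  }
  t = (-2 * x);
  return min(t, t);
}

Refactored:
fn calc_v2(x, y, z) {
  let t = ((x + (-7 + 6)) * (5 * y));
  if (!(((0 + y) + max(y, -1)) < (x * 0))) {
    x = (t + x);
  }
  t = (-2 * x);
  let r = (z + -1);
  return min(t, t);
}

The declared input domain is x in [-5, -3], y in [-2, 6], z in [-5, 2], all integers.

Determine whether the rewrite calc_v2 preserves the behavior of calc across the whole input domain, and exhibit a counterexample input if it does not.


There is a counterexample at x=-5, y=-2, z=2: -110 on one side, 10 on the other.
calc: t=60, then (((0 + y) + max(z, -1)) >= (0 * x)) is true, then x=55, then t=-110, then returns -110
calc_v2: t=60, then (!(((0 + y) + max(y, -1)) < (x * 0))) is false, then t=10, then r=1, then returns 10
verdict: not equivalent; witness: x=-5, y=-2, z=2


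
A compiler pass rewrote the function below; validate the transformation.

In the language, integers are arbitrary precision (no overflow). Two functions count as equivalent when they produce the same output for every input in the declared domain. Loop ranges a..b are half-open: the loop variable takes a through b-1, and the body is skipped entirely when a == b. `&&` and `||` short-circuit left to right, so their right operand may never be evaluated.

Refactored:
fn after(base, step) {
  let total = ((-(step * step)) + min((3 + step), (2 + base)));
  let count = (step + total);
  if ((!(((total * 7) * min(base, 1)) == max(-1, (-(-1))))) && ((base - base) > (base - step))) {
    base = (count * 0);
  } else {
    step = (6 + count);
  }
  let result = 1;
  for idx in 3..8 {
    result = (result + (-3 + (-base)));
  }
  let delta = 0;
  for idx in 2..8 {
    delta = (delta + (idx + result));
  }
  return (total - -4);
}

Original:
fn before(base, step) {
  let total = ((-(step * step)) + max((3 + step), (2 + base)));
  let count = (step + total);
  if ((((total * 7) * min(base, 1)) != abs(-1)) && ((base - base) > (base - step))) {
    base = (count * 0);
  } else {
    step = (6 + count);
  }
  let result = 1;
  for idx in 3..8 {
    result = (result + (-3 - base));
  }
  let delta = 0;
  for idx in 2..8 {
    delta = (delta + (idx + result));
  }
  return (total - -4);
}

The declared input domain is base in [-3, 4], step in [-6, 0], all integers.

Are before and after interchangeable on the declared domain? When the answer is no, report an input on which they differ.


Try base=-3, step=-6.
before: total=-37, then count=-43, then ((((total * 7) * min(base, 1)) != abs(-1)) && ((base - base) > (base - step))) is false, then step=-37, then result=1, then (idx=3), then result=1, then (idx=4), then result=1, then (idx=5), then result=1, then (idx=6), then result=1, then (idx=7), then result=1, then delta=0, then (idx=2), then delta=3, then (idx=3), then delta=7, then (idx=4), then delta=12, then (idx=5), then delta=18, then (idx=6), then delta=25, then (idx=7), then delta=33, then returns -33
after: total=-39, then count=-45, then ((!(((total * 7) * min(base, 1)) == max(-1, (-(-1))))) && ((base - base) > (base - step))) is false, then step=-39, then result=1, then (idx=3), then result=1, then (idx=4), then result=1, then (idx=5), then result=1, then (idx=6), then result=1, then (idx=7), then result=1, then delta=0, then (idx=2), then delta=3, then (idx=3), then delta=7, then (idx=4), then delta=12, then (idx=5), then delta=18, then (idx=6), then delta=25, then (idx=7), then delta=33, then returns -35
-33 and -35 differ, so these are not the same function on this domain.
verdict: not equivalent; witness: base=-3, step=-6


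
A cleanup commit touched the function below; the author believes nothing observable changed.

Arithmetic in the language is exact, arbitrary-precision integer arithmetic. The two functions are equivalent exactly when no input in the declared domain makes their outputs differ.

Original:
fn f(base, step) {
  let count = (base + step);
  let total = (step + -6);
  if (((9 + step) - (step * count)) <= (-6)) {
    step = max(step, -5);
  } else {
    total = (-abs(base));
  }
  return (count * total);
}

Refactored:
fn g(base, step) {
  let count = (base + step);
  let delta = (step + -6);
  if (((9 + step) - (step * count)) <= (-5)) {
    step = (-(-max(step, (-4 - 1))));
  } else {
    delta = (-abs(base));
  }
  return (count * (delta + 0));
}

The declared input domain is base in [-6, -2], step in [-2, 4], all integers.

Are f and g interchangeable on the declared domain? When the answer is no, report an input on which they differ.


These are not equivalent — on base=-4, step=-2 the outputs split (24 vs 48).
f: count=-6, then total=-8, then (((9 + step) - (step * count)) <= (-6)) is false, then total=-4, then returns 24
g: count=-6, then delta=-8, then (((9 + step) - (step * count)) <= (-5)) is true, then step=-2, then returns 48
verdict: not equivalent; witness: base=-4, step=-2


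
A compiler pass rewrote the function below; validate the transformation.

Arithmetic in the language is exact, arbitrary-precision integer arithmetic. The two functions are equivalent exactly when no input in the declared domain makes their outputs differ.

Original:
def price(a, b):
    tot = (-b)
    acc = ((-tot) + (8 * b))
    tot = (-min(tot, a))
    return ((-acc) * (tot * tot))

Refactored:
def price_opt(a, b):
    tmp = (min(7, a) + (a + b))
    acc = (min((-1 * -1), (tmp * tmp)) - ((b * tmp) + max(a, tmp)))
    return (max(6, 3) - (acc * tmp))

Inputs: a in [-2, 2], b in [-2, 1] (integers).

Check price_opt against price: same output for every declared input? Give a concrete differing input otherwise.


Evaluate both at a=-2, b=-2.
price: tot becomes 2; next acc becomes -18; next tot becomes 2; next final value 72
price_opt: tmp becomes -6; next acc becomes -9; next final value -48
72 against -48: the behavior changed.
verdict: not equivalent; witness: a=-2, b=-2


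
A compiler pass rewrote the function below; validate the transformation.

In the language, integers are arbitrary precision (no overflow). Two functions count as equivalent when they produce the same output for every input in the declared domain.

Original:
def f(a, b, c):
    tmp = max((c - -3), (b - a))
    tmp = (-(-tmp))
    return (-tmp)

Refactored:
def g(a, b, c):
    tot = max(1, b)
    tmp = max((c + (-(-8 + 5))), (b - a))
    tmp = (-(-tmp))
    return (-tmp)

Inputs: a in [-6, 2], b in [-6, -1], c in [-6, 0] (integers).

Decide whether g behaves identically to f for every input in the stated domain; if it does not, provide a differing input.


Equivalent. Among the additions is an assignment to `tot` whose value nothing reads, and its value is discarded.
Across all 378 domain points the two functions coincide.
Tracing a=0, b=-4, c=-2: f: tmp=1, then tmp=1, then returns -1 | g: tot=1, then tmp=1, then tmp=1, then returns -1 — matching result -1.
verdict: equivalent


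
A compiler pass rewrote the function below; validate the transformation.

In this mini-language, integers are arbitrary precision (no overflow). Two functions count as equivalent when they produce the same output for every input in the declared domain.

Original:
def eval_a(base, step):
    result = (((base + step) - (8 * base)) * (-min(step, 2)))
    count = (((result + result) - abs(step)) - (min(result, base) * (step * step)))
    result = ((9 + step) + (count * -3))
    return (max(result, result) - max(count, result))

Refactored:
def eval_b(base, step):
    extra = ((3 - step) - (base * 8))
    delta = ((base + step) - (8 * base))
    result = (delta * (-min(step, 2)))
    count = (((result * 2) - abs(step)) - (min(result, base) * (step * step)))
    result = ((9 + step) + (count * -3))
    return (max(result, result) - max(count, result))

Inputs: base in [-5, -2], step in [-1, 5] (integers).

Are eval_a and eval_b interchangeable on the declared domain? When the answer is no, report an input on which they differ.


Behavior is preserved: although constant usage differs; arithmetic usage differs; local variable names differ; statement counts differ, the outputs never diverge.
As a probe, take base=-2, step=4: eval_a runs result = -36; count = 500; result = -1487; return -1987; eval_b runs extra = 15; delta = 18; result = -36; count = 500; result = -1487; return -1987; both end at -1987.
Sweeping the whole domain (28 inputs) finds no disagreement.
verdict: equivalent


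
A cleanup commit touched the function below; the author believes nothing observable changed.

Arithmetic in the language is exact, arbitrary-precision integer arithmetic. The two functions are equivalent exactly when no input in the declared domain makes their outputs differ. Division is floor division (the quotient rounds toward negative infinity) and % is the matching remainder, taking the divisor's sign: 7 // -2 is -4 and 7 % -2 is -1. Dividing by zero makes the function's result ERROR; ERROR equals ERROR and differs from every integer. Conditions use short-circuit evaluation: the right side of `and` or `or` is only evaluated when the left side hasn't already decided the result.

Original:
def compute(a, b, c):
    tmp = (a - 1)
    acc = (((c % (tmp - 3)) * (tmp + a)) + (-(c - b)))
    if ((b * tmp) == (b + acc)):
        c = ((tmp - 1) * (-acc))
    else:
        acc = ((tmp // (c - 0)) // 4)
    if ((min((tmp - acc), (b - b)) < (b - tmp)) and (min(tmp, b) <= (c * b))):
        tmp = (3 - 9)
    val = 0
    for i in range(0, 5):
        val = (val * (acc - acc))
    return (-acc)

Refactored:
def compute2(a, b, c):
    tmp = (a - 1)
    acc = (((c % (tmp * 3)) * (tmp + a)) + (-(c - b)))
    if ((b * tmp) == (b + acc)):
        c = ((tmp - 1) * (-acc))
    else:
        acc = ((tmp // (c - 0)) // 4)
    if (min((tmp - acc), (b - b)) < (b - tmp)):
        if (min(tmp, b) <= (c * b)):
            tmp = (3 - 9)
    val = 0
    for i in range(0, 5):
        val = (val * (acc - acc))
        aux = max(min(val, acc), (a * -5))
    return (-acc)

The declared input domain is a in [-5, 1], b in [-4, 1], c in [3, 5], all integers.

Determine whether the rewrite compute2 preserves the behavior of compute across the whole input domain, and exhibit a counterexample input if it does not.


Take a=-2, b=-3, c=5.
compute: tmp := -3 | acc := -3 | ((b * tmp) == (b + acc)): false | acc := -1 | ((min((tmp - acc), (b - b)) < (b - tmp)) and (min(tmp, b) <= (c * b))): false | val := 0 | iter i=0: | val := 0 | iter i=1: | val := 0 | iter i=2: | val := 0 | iter i=3: | val := 0 | iter i=4: | val := 0 | result 1
compute2: tmp := -3 | acc := 12 | ((b * tmp) == (b + acc)): true | c := 48 | (min((tmp - acc), (b - b)) < (b - tmp)): true | (min(tmp, b) <= (c * b)): false | val := 0 | iter i=0: | val := 0 | aux := 10 | iter i=1: | val := 0 | aux := 10 | iter i=2: | val := 0 | aux := 10 | iter i=3: | val := 0 | aux := 10 | iter i=4: | val := 0 | aux := 10 | result -12
1 and -12 differ, so these are not the same function on this domain.
verdict: not equivalent; witness: a=-2, b=-3, c=5


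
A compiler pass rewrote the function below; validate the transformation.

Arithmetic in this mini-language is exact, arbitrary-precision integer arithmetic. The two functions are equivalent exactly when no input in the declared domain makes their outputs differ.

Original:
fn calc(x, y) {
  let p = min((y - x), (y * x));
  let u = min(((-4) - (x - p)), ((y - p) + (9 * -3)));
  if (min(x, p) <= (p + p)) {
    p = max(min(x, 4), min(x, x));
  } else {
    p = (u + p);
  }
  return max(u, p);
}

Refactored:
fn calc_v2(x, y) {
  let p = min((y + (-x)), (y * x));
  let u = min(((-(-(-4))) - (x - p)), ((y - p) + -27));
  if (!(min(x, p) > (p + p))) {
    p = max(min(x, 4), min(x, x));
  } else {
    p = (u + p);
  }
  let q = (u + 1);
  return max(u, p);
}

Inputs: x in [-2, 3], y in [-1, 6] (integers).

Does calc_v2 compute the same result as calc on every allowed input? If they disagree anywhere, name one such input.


Reading the diff, among the changes: constant usage differs; local variable names differ; comparison usage differs; arithmetic usage differs; statement counts differ; boolean connective usage differs.
Spot check at x=1, y=4 — calc: p := 3 | u := -26 | (min(x, p) <= (p + p)): true | p := 1 | result 1. calc_v2: p := 3 | u := -26 | (!(min(x, p) > (p + p))): true | p := 1 | q := -25 | result 1. Both give 1.
Sweeping the whole domain (48 inputs) finds no disagreement.
verdict: equivalent


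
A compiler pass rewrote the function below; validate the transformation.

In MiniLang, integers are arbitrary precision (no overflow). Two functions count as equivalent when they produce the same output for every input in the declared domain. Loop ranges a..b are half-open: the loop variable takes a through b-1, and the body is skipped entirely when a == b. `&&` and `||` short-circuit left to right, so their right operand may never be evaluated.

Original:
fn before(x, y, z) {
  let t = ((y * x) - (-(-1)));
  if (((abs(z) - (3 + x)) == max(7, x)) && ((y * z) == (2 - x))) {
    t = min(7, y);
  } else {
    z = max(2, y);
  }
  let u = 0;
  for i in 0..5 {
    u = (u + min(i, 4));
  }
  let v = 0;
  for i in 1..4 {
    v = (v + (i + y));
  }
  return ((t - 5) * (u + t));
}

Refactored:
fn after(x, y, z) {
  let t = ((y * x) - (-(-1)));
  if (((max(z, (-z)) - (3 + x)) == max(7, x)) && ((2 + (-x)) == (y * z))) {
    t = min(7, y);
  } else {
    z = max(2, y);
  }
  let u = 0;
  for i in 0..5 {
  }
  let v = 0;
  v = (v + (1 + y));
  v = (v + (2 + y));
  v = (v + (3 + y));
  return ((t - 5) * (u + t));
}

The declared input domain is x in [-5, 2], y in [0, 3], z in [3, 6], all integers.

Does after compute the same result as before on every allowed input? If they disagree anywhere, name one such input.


There is a counterexample at x=-5, y=0, z=3: -54 on one side, 6 on the other.
before: t=-1, then (((abs(z) - (3 + x)) == max(7, x)) && ((y * z) == (2 - x))) is false, then z=2, then u=0, then (i=0), then u=0, then (i=1), then u=1, then (i=2), then u=3, then (i=3), then u=6, then (i=4), then u=10, then v=0, then (i=1), then v=1, then (i=2), then v=3, then (i=3), then v=6, then returns -54
after: t=-1, then (((max(z, (-z)) - (3 + x)) == max(7, x)) && ((2 + (-x)) == (y * z))) is false, then z=2, then u=0, then (i=0), then (i=1), then (i=2), then (i=3), then (i=4), then v=0, then v=1, then v=3, then v=6, then returns 6
verdict: not equivalent; witness: x=-5, y=0, z=3


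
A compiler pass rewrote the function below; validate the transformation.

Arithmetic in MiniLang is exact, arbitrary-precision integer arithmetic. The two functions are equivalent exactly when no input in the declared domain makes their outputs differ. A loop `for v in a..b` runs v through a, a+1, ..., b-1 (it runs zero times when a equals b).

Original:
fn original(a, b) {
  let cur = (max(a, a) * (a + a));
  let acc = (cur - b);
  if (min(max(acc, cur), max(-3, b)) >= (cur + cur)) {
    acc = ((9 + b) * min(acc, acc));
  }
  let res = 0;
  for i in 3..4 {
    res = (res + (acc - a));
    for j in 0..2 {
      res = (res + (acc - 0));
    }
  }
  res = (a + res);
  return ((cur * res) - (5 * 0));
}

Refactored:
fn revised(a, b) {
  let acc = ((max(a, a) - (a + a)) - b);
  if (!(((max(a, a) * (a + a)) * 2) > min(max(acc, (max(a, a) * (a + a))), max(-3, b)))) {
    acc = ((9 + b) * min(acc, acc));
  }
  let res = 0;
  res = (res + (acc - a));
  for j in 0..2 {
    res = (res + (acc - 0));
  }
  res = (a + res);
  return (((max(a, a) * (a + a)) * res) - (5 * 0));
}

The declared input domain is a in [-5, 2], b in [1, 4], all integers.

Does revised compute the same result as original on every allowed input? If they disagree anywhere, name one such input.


On input a=-5, b=1, original returns 7350 while revised returns 600.
verdict: not equivalent; witness: a=-5, b=1


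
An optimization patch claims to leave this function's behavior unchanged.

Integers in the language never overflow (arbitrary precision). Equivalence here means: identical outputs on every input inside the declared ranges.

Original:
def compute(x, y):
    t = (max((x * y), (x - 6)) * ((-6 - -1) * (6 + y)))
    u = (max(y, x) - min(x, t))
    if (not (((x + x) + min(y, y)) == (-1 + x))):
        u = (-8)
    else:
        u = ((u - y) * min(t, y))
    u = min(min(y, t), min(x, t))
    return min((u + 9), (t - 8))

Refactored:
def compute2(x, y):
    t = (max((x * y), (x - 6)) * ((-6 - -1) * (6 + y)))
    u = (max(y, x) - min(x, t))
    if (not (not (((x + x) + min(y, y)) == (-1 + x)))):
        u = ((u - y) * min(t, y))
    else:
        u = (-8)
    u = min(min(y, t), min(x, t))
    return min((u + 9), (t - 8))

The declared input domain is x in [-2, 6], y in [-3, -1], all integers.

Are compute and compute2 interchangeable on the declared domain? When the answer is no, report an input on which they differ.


Comparing the listings, the differences include: boolean connective usage differs.
One worked example (x=4, y=-1) — compute: t = 50; u = 0; (not (((x + x) + min(y, y)) == (-1 + x))) -> true; u = -8; u = -1; return 8; compute2: t = 50; u = 0; (not (not (((x + x) + min(y, y)) == (-1 + x)))) -> false; u = -8; u = -1; return 8; agreement on 8.
An exhaustive pass over the 27 declared inputs shows identical outputs.
verdict: equivalent


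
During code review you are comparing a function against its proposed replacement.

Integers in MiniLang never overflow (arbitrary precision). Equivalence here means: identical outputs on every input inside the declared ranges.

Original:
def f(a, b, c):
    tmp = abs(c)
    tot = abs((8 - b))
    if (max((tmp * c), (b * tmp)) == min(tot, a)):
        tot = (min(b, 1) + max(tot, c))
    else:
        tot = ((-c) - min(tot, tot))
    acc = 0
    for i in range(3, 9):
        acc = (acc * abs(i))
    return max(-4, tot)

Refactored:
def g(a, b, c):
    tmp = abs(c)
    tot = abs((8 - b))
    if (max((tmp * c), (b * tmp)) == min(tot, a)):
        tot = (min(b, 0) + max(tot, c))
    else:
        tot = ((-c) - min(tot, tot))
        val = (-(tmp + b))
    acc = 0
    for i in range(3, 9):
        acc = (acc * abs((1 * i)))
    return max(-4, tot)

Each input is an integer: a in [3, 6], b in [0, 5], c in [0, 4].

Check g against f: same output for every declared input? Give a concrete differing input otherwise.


The rewrite breaks on a=3, b=3, c=1, where the results are 6 and 5.
f: tmp becomes 1; next tot becomes 5; next (max((tmp * c), (b * tmp)) == min(tot, a)) evaluates to true; next tot becomes 6; next acc becomes 0; next at i=3:; next acc becomes 0; next at i=4:; next acc becomes 0; next at i=5:; next acc becomes 0; next at i=6:; next acc becomes 0; next at i=7:; next acc becomes 0; next at i=8:; next acc becomes 0; next final value 6
g: tmp becomes 1; next tot becomes 5; next (max((tmp * c), (b * tmp)) == min(tot, a)) evaluates to true; next tot becomes 5; next acc becomes 0; next at i=3:; next acc becomes 0; next at i=4:; next acc becomes 0; next at i=5:; next acc becomes 0; next at i=6:; next acc becomes 0; next at i=7:; next acc becomes 0; next at i=8:; next acc becomes 0; next final value 5
verdict: not equivalent; witness: a=3, b=3, c=1


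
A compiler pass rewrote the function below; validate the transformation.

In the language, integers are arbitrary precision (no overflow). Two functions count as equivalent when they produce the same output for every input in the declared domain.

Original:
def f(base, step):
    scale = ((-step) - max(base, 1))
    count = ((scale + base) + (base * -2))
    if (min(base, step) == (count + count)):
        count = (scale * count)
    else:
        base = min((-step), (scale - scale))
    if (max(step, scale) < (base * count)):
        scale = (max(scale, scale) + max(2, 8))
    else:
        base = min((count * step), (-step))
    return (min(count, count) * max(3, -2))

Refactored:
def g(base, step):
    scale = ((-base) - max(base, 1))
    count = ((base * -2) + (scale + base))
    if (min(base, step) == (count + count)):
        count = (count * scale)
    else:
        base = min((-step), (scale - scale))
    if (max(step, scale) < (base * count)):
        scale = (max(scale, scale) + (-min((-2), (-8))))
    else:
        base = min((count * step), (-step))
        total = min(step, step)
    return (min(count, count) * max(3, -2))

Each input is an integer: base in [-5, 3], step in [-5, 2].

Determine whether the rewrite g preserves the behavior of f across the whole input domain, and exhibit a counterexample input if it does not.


At base=-5, step=-4: f gives 24, g gives 27.
verdict: not equivalent; witness: base=-5, step=-4


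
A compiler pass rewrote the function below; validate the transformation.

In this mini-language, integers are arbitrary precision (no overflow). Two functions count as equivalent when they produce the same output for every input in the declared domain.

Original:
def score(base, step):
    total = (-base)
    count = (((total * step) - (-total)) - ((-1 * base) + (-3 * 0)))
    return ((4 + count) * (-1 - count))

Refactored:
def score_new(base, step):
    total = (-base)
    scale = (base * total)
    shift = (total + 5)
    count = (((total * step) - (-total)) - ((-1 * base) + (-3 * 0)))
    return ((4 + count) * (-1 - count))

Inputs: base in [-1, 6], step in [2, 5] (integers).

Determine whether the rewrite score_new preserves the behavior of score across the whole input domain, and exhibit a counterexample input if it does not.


This is a faithful refactor — arithmetic usage differs; statement counts differ; local variable names differ; constant usage differs, but the computed results match everywhere.
One worked example (base=6, step=2) — score: total becomes -6; next count becomes -12; next final value -88; score_new: total becomes -6; next scale becomes -36; next shift becomes -1; next count becomes -12; next final value -88; agreement on -88.
Checked all 32 inputs in the declared domain: the outputs agree on every one.
verdict: equivalent


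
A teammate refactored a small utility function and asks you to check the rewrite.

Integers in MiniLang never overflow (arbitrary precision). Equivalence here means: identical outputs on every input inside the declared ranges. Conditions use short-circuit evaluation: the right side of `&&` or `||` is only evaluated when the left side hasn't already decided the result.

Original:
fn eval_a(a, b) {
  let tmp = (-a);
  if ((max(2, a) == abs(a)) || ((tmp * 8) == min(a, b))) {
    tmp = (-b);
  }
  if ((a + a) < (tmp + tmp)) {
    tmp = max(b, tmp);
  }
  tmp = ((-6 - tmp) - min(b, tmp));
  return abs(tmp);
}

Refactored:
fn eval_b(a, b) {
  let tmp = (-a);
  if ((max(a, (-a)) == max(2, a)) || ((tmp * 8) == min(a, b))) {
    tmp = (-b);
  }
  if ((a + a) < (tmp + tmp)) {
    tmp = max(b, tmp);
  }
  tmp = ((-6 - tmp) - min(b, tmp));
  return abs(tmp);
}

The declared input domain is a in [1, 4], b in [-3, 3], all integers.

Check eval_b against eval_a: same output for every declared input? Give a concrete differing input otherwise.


Equivalent — the differences include min/max/abs usage differs, yet no declared input distinguishes the two.
Tracing a=1, b=-2: eval_a: tmp = -1; ((max(2, a) == abs(a)) || ((tmp * 8) == min(a, b))) -> false; ((a + a) < (tmp + tmp)) -> false; tmp = -3; return 3 | eval_b: tmp = -1; ((max(a, (-a)) == max(2, a)) || ((tmp * 8) == min(a, b))) -> false; ((a + a) < (tmp + tmp)) -> false; tmp = -3; return 3 — matching result 3.
An exhaustive pass over the 28 declared inputs shows identical outputs.
verdict: equivalent


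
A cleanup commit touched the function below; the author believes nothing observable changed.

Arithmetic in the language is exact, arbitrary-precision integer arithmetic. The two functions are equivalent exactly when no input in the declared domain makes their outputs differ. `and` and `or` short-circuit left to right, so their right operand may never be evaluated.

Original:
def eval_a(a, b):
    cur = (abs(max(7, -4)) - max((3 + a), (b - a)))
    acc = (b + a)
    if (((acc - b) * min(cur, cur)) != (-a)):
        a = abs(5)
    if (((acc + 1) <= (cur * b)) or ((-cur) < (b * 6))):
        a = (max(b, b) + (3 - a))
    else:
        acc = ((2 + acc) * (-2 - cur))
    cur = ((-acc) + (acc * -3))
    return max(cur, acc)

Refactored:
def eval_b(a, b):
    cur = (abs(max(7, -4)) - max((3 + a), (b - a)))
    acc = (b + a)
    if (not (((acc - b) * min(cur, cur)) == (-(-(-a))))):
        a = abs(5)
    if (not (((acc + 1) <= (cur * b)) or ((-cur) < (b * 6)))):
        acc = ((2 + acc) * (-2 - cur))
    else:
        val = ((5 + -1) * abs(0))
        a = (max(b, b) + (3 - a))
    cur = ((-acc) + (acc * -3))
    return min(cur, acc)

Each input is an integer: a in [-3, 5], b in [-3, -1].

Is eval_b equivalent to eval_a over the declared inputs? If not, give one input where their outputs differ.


The rewrite breaks on a=-3, b=-3, where the results are 36 and -144.
eval_a: cur = 7; acc = -6; (((acc - b) * min(cur, cur)) != (-a)) -> true; a = 5; (((acc + 1) <= (cur * b)) or ((-cur) < (b * 6))) -> false; acc = 36; cur = -144; return 36
eval_b: cur = 7; acc = -6; (not (((acc - b) * min(cur, cur)) == (-(-(-a))))) -> true; a = 5; (not (((acc + 1) <= (cur * b)) or ((-cur) < (b * 6)))) -> true; acc = 36; cur = -144; return -144
verdict: not equivalent; witness: a=-3, b=-3
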